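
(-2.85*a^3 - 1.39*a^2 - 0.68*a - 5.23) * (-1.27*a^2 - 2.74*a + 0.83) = 3.6195*a^5 + 9.5743*a^4 + 2.3067*a^3 + 7.3516*a^2 + 13.7658*a - 4.3409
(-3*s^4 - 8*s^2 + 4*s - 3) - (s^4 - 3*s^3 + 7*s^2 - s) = -4*s^4 + 3*s^3 - 15*s^2 + 5*s - 3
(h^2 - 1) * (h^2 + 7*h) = h^4 + 7*h^3 - h^2 - 7*h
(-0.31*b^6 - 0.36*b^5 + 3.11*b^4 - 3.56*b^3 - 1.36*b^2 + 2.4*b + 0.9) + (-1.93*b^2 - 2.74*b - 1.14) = -0.31*b^6 - 0.36*b^5 + 3.11*b^4 - 3.56*b^3 - 3.29*b^2 - 0.34*b - 0.24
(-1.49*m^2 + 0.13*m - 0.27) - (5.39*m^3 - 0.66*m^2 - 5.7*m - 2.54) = -5.39*m^3 - 0.83*m^2 + 5.83*m + 2.27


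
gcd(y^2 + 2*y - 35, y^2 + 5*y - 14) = y + 7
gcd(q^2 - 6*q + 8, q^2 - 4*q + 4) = q - 2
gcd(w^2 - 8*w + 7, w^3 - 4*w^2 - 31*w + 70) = w - 7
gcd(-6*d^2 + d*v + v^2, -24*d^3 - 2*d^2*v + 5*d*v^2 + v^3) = -6*d^2 + d*v + v^2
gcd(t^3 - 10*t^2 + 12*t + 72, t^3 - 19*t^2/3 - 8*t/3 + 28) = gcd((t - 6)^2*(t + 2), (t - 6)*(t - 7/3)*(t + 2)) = t^2 - 4*t - 12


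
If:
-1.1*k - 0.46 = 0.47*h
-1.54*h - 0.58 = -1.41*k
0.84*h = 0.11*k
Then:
No Solution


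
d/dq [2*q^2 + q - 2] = 4*q + 1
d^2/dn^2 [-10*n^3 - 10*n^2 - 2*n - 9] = -60*n - 20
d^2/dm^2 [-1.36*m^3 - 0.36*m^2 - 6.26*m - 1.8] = -8.16*m - 0.72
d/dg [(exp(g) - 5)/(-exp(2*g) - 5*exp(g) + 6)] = ((exp(g) - 5)*(2*exp(g) + 5) - exp(2*g) - 5*exp(g) + 6)*exp(g)/(exp(2*g) + 5*exp(g) - 6)^2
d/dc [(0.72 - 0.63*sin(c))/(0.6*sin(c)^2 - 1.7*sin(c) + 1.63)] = (0.378*sin(c)^2 - 0.864*sin(c) + 0.1971)*cos(c)/(0.36*sin(c)^4 - 2.04*sin(c)^3 + 4.846*sin(c)^2 - 5.542*sin(c) + 2.6569)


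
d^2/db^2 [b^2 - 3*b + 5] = 2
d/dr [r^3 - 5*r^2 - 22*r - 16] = 3*r^2 - 10*r - 22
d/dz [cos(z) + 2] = -sin(z)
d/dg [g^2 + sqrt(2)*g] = 2*g + sqrt(2)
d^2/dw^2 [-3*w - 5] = 0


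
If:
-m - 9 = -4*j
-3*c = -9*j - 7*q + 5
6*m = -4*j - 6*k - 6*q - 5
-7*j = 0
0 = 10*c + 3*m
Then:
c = 27/10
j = 0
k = 661/105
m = -9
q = 131/70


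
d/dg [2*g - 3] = 2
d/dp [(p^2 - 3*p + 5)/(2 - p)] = (-p^2 + 4*p - 1)/(p^2 - 4*p + 4)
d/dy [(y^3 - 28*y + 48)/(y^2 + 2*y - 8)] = (y^2 + 8*y + 32)/(y^2 + 8*y + 16)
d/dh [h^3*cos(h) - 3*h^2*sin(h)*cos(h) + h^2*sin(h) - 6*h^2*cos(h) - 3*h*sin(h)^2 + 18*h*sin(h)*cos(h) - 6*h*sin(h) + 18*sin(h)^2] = -h^3*sin(h) + 6*h^2*sin(h) + 4*h^2*cos(h) - 3*h^2*cos(2*h) + 2*h*sin(h) - 6*h*sin(2*h) - 18*h*cos(h) + 18*h*cos(2*h) - 6*sin(h) + 27*sin(2*h) + 3*cos(2*h)/2 - 3/2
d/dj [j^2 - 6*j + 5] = 2*j - 6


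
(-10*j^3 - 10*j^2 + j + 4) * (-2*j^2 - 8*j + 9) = 20*j^5 + 100*j^4 - 12*j^3 - 106*j^2 - 23*j + 36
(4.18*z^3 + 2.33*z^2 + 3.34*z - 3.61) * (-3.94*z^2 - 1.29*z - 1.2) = -16.4692*z^5 - 14.5724*z^4 - 21.1813*z^3 + 7.1188*z^2 + 0.6489*z + 4.332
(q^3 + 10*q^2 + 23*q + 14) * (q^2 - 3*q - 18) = q^5 + 7*q^4 - 25*q^3 - 235*q^2 - 456*q - 252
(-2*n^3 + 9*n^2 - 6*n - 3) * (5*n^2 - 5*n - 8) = -10*n^5 + 55*n^4 - 59*n^3 - 57*n^2 + 63*n + 24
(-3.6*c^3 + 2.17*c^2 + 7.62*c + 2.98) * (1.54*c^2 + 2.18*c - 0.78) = -5.544*c^5 - 4.5062*c^4 + 19.2734*c^3 + 19.5082*c^2 + 0.5528*c - 2.3244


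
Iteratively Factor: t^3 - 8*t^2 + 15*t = (t)*(t^2 - 8*t + 15) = t*(t - 3)*(t - 5)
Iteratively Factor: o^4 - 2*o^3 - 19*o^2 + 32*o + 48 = (o + 1)*(o^3 - 3*o^2 - 16*o + 48) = (o + 1)*(o + 4)*(o^2 - 7*o + 12) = (o - 3)*(o + 1)*(o + 4)*(o - 4)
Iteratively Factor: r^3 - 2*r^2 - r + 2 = (r + 1)*(r^2 - 3*r + 2) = (r - 2)*(r + 1)*(r - 1)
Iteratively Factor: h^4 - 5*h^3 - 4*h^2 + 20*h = (h - 2)*(h^3 - 3*h^2 - 10*h) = (h - 2)*(h + 2)*(h^2 - 5*h) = h*(h - 2)*(h + 2)*(h - 5)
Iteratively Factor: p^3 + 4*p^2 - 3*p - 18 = (p - 2)*(p^2 + 6*p + 9) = (p - 2)*(p + 3)*(p + 3)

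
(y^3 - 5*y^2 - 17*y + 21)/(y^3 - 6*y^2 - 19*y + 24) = (y - 7)/(y - 8)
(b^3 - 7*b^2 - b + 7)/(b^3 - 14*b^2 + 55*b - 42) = (b + 1)/(b - 6)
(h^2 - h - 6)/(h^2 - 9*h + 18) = (h + 2)/(h - 6)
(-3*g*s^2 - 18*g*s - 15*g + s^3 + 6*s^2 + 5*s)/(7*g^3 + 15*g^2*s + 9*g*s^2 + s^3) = (-3*g*s^2 - 18*g*s - 15*g + s^3 + 6*s^2 + 5*s)/(7*g^3 + 15*g^2*s + 9*g*s^2 + s^3)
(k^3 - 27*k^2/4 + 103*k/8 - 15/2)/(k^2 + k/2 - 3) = (k^2 - 21*k/4 + 5)/(k + 2)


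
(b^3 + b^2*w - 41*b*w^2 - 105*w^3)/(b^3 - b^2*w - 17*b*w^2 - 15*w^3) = (-b^2 + 2*b*w + 35*w^2)/(-b^2 + 4*b*w + 5*w^2)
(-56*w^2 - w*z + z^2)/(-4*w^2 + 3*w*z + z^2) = (-56*w^2 - w*z + z^2)/(-4*w^2 + 3*w*z + z^2)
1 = 1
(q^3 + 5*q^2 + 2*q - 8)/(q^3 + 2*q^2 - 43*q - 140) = (q^2 + q - 2)/(q^2 - 2*q - 35)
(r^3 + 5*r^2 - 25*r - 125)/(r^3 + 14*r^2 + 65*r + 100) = (r - 5)/(r + 4)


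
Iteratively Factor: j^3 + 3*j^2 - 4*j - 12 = (j + 3)*(j^2 - 4) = (j - 2)*(j + 3)*(j + 2)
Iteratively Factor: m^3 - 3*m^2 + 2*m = (m - 2)*(m^2 - m) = (m - 2)*(m - 1)*(m)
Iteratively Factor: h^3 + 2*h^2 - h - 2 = (h - 1)*(h^2 + 3*h + 2) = (h - 1)*(h + 1)*(h + 2)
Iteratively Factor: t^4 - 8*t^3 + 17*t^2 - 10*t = (t - 5)*(t^3 - 3*t^2 + 2*t) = t*(t - 5)*(t^2 - 3*t + 2) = t*(t - 5)*(t - 2)*(t - 1)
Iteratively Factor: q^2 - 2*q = (q - 2)*(q)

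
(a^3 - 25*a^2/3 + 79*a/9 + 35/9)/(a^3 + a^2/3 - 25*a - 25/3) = (3*a^2 - 26*a + 35)/(3*(a^2 - 25))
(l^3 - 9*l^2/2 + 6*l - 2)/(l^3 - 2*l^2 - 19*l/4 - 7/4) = 2*(-2*l^3 + 9*l^2 - 12*l + 4)/(-4*l^3 + 8*l^2 + 19*l + 7)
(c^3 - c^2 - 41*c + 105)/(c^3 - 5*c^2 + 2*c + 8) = (c^3 - c^2 - 41*c + 105)/(c^3 - 5*c^2 + 2*c + 8)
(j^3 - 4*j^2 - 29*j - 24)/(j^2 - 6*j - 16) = (j^2 + 4*j + 3)/(j + 2)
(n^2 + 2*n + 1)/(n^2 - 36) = (n^2 + 2*n + 1)/(n^2 - 36)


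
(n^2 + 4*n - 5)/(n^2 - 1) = (n + 5)/(n + 1)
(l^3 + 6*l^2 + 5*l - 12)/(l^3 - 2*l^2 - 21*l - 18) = (l^2 + 3*l - 4)/(l^2 - 5*l - 6)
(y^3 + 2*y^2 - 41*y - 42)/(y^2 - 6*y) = y + 8 + 7/y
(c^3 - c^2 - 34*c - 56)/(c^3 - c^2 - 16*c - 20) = (c^2 - 3*c - 28)/(c^2 - 3*c - 10)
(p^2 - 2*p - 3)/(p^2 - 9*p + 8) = (p^2 - 2*p - 3)/(p^2 - 9*p + 8)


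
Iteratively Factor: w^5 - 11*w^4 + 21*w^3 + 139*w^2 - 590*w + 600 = (w - 5)*(w^4 - 6*w^3 - 9*w^2 + 94*w - 120) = (w - 5)*(w - 2)*(w^3 - 4*w^2 - 17*w + 60) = (w - 5)^2*(w - 2)*(w^2 + w - 12) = (w - 5)^2*(w - 2)*(w + 4)*(w - 3)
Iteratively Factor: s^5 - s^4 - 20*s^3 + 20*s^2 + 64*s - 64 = (s + 4)*(s^4 - 5*s^3 + 20*s - 16) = (s - 1)*(s + 4)*(s^3 - 4*s^2 - 4*s + 16) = (s - 1)*(s + 2)*(s + 4)*(s^2 - 6*s + 8) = (s - 2)*(s - 1)*(s + 2)*(s + 4)*(s - 4)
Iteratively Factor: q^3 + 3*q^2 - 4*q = (q)*(q^2 + 3*q - 4) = q*(q - 1)*(q + 4)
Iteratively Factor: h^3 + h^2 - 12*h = (h - 3)*(h^2 + 4*h) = h*(h - 3)*(h + 4)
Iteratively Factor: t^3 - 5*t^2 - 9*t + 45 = (t - 3)*(t^2 - 2*t - 15) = (t - 5)*(t - 3)*(t + 3)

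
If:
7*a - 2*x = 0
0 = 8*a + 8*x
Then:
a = 0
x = 0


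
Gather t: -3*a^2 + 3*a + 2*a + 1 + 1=-3*a^2 + 5*a + 2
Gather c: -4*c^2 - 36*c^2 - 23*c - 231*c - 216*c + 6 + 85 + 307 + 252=-40*c^2 - 470*c + 650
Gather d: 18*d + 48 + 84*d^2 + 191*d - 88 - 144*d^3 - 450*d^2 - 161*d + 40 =-144*d^3 - 366*d^2 + 48*d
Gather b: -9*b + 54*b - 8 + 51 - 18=45*b + 25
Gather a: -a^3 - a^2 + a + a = -a^3 - a^2 + 2*a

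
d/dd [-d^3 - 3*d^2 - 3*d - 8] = -3*d^2 - 6*d - 3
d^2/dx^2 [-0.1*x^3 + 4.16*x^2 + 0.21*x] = 8.32 - 0.6*x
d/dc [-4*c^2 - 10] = -8*c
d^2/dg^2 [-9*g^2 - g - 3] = -18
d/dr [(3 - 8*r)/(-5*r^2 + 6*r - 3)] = 2*(-20*r^2 + 15*r + 3)/(25*r^4 - 60*r^3 + 66*r^2 - 36*r + 9)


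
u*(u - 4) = u^2 - 4*u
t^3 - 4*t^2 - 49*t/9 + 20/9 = (t - 5)*(t - 1/3)*(t + 4/3)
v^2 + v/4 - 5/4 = (v - 1)*(v + 5/4)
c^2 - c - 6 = (c - 3)*(c + 2)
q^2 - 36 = (q - 6)*(q + 6)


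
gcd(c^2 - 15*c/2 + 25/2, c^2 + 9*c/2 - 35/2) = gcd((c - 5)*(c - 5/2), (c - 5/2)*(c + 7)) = c - 5/2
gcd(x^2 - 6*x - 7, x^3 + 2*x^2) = 1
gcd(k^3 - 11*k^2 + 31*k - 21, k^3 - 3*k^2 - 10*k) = 1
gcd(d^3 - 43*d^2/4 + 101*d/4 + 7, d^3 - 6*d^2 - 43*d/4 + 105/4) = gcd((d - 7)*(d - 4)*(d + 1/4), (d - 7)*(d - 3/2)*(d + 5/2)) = d - 7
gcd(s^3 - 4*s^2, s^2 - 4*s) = s^2 - 4*s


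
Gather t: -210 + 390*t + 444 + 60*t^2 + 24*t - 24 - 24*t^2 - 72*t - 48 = 36*t^2 + 342*t + 162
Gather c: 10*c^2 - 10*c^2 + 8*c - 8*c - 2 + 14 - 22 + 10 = 0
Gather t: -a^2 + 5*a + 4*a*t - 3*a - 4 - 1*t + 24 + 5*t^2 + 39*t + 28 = -a^2 + 2*a + 5*t^2 + t*(4*a + 38) + 48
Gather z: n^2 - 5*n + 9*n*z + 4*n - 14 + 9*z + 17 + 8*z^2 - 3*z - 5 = n^2 - n + 8*z^2 + z*(9*n + 6) - 2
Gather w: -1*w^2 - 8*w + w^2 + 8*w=0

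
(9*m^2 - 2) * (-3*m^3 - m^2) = -27*m^5 - 9*m^4 + 6*m^3 + 2*m^2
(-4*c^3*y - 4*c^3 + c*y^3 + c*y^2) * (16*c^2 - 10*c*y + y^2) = -64*c^5*y - 64*c^5 + 40*c^4*y^2 + 40*c^4*y + 12*c^3*y^3 + 12*c^3*y^2 - 10*c^2*y^4 - 10*c^2*y^3 + c*y^5 + c*y^4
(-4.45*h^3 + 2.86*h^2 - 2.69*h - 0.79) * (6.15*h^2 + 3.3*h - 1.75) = -27.3675*h^5 + 2.904*h^4 + 0.681999999999999*h^3 - 18.7405*h^2 + 2.1005*h + 1.3825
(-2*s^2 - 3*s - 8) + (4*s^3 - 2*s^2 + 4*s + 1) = 4*s^3 - 4*s^2 + s - 7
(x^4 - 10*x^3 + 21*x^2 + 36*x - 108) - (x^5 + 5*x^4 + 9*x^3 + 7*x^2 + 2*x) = -x^5 - 4*x^4 - 19*x^3 + 14*x^2 + 34*x - 108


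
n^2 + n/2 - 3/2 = (n - 1)*(n + 3/2)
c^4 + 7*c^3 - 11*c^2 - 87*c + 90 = (c - 3)*(c - 1)*(c + 5)*(c + 6)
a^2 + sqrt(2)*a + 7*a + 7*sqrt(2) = (a + 7)*(a + sqrt(2))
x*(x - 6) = x^2 - 6*x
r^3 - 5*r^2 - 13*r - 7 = (r - 7)*(r + 1)^2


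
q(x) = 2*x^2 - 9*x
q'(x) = 4*x - 9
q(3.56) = -6.69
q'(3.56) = 5.24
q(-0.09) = 0.83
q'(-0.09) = -9.36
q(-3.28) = 51.04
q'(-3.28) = -22.12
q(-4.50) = 81.00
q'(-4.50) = -27.00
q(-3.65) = 59.50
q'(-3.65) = -23.60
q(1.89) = -9.87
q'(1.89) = -1.44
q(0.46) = -3.72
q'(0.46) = -7.16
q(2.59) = -9.89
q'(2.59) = 1.36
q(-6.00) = 126.00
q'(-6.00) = -33.00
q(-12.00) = 396.00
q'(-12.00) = -57.00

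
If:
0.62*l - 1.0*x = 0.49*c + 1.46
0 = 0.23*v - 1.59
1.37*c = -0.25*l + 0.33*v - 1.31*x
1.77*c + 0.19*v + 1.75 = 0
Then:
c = -1.73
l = 5.13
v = 6.91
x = 2.57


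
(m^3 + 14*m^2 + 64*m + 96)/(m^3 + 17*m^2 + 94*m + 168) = (m + 4)/(m + 7)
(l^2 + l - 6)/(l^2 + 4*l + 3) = (l - 2)/(l + 1)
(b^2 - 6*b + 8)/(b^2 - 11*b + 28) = (b - 2)/(b - 7)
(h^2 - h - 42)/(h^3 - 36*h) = (h - 7)/(h*(h - 6))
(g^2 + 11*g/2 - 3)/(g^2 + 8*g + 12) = (g - 1/2)/(g + 2)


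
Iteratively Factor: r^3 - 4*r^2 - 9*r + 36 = (r - 3)*(r^2 - r - 12) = (r - 3)*(r + 3)*(r - 4)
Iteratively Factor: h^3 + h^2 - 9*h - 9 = (h - 3)*(h^2 + 4*h + 3) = (h - 3)*(h + 1)*(h + 3)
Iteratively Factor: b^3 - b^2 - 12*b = (b)*(b^2 - b - 12) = b*(b + 3)*(b - 4)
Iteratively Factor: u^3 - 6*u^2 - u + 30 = (u - 3)*(u^2 - 3*u - 10) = (u - 3)*(u + 2)*(u - 5)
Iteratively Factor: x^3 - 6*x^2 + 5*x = (x - 5)*(x^2 - x) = x*(x - 5)*(x - 1)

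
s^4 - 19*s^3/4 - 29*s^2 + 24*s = s*(s - 8)*(s - 3/4)*(s + 4)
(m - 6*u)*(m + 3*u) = m^2 - 3*m*u - 18*u^2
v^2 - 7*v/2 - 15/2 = (v - 5)*(v + 3/2)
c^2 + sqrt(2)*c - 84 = (c - 6*sqrt(2))*(c + 7*sqrt(2))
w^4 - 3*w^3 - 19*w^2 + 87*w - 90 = (w - 3)^2*(w - 2)*(w + 5)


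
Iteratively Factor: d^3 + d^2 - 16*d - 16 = (d + 1)*(d^2 - 16) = (d - 4)*(d + 1)*(d + 4)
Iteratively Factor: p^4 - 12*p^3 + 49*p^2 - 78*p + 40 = (p - 5)*(p^3 - 7*p^2 + 14*p - 8) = (p - 5)*(p - 4)*(p^2 - 3*p + 2) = (p - 5)*(p - 4)*(p - 1)*(p - 2)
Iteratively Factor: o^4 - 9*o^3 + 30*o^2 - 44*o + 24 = (o - 2)*(o^3 - 7*o^2 + 16*o - 12) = (o - 2)^2*(o^2 - 5*o + 6) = (o - 3)*(o - 2)^2*(o - 2)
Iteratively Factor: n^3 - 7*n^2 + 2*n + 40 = (n - 4)*(n^2 - 3*n - 10) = (n - 4)*(n + 2)*(n - 5)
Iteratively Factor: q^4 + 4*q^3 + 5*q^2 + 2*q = (q + 1)*(q^3 + 3*q^2 + 2*q) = (q + 1)^2*(q^2 + 2*q) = q*(q + 1)^2*(q + 2)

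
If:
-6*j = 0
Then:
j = 0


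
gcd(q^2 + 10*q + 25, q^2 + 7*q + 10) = q + 5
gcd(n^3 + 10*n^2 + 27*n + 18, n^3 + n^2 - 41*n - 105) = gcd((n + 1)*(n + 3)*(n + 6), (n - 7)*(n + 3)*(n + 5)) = n + 3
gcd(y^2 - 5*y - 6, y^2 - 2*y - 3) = y + 1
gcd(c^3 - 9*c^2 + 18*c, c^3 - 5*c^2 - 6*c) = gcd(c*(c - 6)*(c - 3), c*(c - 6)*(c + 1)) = c^2 - 6*c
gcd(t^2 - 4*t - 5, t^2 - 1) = t + 1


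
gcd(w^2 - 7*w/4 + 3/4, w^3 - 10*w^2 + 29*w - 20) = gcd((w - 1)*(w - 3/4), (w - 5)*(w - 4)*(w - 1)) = w - 1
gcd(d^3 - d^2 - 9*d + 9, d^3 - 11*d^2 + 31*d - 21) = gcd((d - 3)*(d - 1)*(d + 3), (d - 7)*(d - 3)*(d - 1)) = d^2 - 4*d + 3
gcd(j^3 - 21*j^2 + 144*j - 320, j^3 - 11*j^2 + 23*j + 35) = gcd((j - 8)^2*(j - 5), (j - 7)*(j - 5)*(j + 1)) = j - 5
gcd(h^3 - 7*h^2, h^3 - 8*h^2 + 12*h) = h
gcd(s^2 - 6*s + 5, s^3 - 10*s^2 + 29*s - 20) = s^2 - 6*s + 5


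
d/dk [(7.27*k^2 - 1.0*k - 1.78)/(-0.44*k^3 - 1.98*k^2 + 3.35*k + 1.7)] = (3.1988*k^4 - 0.879999999999999*k^3 + 20.0249*k^2 + 17.6692*k + 4.263)/(0.1936*k^6 + 1.7424*k^5 + 0.9724*k^4 - 14.762*k^3 + 4.4905*k^2 + 11.39*k + 2.89)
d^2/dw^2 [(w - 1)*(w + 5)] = 2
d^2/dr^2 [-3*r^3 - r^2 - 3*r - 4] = -18*r - 2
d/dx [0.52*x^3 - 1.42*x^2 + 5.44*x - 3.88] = 1.56*x^2 - 2.84*x + 5.44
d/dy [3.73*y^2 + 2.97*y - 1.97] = 7.46*y + 2.97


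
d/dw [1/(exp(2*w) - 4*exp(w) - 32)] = 2*(2 - exp(w))*exp(w)/(-exp(2*w) + 4*exp(w) + 32)^2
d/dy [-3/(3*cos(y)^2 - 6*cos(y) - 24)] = 2*(1 - cos(y))*sin(y)/(sin(y)^2 + 2*cos(y) + 7)^2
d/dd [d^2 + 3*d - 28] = 2*d + 3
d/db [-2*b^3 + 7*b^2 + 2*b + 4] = -6*b^2 + 14*b + 2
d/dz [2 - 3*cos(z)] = 3*sin(z)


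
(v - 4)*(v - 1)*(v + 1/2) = v^3 - 9*v^2/2 + 3*v/2 + 2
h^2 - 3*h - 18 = (h - 6)*(h + 3)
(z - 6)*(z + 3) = z^2 - 3*z - 18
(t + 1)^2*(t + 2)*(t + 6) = t^4 + 10*t^3 + 29*t^2 + 32*t + 12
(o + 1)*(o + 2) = o^2 + 3*o + 2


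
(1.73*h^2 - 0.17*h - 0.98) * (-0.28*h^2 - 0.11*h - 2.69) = -0.4844*h^4 - 0.1427*h^3 - 4.3606*h^2 + 0.5651*h + 2.6362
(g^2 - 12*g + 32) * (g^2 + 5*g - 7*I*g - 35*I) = g^4 - 7*g^3 - 7*I*g^3 - 28*g^2 + 49*I*g^2 + 160*g + 196*I*g - 1120*I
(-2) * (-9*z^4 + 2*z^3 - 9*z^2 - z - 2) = 18*z^4 - 4*z^3 + 18*z^2 + 2*z + 4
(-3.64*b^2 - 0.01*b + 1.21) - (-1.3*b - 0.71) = -3.64*b^2 + 1.29*b + 1.92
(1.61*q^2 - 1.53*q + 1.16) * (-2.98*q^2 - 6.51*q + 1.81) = -4.7978*q^4 - 5.9217*q^3 + 9.4176*q^2 - 10.3209*q + 2.0996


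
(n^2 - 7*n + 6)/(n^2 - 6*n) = (n - 1)/n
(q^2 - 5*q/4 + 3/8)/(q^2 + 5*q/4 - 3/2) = (q - 1/2)/(q + 2)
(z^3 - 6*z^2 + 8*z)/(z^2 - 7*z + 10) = z*(z - 4)/(z - 5)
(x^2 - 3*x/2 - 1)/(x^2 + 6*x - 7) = (x^2 - 3*x/2 - 1)/(x^2 + 6*x - 7)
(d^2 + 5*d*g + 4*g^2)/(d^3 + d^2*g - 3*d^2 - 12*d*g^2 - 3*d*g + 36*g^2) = (d + g)/(d^2 - 3*d*g - 3*d + 9*g)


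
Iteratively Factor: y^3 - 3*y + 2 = (y - 1)*(y^2 + y - 2) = (y - 1)*(y + 2)*(y - 1)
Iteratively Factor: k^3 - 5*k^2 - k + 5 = (k - 5)*(k^2 - 1) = (k - 5)*(k + 1)*(k - 1)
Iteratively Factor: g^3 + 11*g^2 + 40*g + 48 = (g + 3)*(g^2 + 8*g + 16) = (g + 3)*(g + 4)*(g + 4)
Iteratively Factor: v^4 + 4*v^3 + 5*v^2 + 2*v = (v + 1)*(v^3 + 3*v^2 + 2*v) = (v + 1)^2*(v^2 + 2*v) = (v + 1)^2*(v + 2)*(v)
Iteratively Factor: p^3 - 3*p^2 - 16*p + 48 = (p - 4)*(p^2 + p - 12) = (p - 4)*(p - 3)*(p + 4)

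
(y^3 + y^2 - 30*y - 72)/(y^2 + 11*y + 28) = (y^2 - 3*y - 18)/(y + 7)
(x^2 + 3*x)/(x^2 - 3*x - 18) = x/(x - 6)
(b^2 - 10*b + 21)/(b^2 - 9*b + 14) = (b - 3)/(b - 2)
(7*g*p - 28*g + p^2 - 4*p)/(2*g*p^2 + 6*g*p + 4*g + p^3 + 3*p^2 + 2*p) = (7*g*p - 28*g + p^2 - 4*p)/(2*g*p^2 + 6*g*p + 4*g + p^3 + 3*p^2 + 2*p)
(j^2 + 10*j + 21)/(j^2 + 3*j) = (j + 7)/j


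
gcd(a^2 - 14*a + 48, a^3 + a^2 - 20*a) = 1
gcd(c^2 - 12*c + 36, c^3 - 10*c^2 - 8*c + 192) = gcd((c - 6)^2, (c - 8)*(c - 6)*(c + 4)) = c - 6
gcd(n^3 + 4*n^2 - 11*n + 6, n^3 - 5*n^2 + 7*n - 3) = n^2 - 2*n + 1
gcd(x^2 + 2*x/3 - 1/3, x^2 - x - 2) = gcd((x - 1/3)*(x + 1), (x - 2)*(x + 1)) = x + 1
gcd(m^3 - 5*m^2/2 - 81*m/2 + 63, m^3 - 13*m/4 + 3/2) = m - 3/2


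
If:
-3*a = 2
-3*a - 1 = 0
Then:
No Solution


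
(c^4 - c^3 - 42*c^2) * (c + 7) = c^5 + 6*c^4 - 49*c^3 - 294*c^2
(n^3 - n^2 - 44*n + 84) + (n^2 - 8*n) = n^3 - 52*n + 84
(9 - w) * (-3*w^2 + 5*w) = 3*w^3 - 32*w^2 + 45*w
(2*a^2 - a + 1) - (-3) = 2*a^2 - a + 4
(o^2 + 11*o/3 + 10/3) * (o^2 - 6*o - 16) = o^4 - 7*o^3/3 - 104*o^2/3 - 236*o/3 - 160/3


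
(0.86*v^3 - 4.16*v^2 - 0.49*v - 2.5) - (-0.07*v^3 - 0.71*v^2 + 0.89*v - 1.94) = 0.93*v^3 - 3.45*v^2 - 1.38*v - 0.56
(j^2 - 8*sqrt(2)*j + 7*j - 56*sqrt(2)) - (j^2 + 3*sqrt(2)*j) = -11*sqrt(2)*j + 7*j - 56*sqrt(2)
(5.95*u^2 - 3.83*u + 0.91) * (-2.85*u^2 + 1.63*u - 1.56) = -16.9575*u^4 + 20.614*u^3 - 18.1184*u^2 + 7.4581*u - 1.4196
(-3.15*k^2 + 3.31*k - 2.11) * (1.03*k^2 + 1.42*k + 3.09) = -3.2445*k^4 - 1.0637*k^3 - 7.2066*k^2 + 7.2317*k - 6.5199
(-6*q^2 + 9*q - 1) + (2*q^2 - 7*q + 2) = -4*q^2 + 2*q + 1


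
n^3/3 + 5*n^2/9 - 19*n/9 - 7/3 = (n/3 + 1/3)*(n - 7/3)*(n + 3)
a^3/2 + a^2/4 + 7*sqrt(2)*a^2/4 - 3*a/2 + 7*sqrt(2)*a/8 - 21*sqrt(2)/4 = (a/2 + 1)*(a - 3/2)*(a + 7*sqrt(2)/2)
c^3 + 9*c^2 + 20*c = c*(c + 4)*(c + 5)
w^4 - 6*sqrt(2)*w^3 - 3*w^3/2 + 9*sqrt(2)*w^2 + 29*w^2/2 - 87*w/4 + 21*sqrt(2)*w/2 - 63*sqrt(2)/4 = (w - 3/2)*(w - 7*sqrt(2)/2)*(w - 3*sqrt(2))*(w + sqrt(2)/2)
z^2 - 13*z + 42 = (z - 7)*(z - 6)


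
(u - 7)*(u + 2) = u^2 - 5*u - 14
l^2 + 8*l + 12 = (l + 2)*(l + 6)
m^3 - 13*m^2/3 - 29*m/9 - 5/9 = (m - 5)*(m + 1/3)^2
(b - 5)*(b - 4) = b^2 - 9*b + 20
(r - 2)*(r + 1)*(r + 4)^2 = r^4 + 7*r^3 + 6*r^2 - 32*r - 32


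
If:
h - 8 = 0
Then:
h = 8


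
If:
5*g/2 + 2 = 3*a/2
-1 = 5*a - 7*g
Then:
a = -33/4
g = -23/4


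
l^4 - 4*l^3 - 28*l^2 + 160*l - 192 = (l - 4)^2*(l - 2)*(l + 6)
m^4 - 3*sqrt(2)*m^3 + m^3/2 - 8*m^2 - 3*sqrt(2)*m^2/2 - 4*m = m*(m + 1/2)*(m - 4*sqrt(2))*(m + sqrt(2))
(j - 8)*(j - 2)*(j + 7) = j^3 - 3*j^2 - 54*j + 112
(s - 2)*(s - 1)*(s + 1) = s^3 - 2*s^2 - s + 2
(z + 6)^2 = z^2 + 12*z + 36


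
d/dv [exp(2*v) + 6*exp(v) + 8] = 2*(exp(v) + 3)*exp(v)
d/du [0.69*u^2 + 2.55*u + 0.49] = 1.38*u + 2.55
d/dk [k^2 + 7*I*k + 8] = 2*k + 7*I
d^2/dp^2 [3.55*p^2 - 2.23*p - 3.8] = 7.10000000000000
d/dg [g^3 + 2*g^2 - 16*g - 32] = 3*g^2 + 4*g - 16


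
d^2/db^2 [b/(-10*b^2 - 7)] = 20*b*(21 - 10*b^2)/(10*b^2 + 7)^3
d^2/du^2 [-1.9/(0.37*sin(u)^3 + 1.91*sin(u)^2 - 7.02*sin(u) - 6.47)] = (-187.26552*(0.544159544159544*sin(u) - 0.158119658119658*cos(u)^2 - 0.841880341880342)^2*cos(u)^2 + (12.81075*sin(u) + 1.58175*sin(3*u) + 7.258*cos(2*u))*(0.37*sin(u)^3 + 1.91*sin(u)^2 - 7.02*sin(u) - 6.47))/(0.37*sin(u)^3 + 1.91*sin(u)^2 - 7.02*sin(u) - 6.47)^3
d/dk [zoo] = 0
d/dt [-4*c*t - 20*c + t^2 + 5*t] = -4*c + 2*t + 5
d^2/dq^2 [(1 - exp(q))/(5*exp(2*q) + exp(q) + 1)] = (-25*exp(4*q) + 105*exp(3*q) + 45*exp(2*q) - 18*exp(q) - 2)*exp(q)/(125*exp(6*q) + 75*exp(5*q) + 90*exp(4*q) + 31*exp(3*q) + 18*exp(2*q) + 3*exp(q) + 1)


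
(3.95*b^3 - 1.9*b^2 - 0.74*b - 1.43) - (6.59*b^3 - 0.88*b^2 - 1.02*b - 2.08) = -2.64*b^3 - 1.02*b^2 + 0.28*b + 0.65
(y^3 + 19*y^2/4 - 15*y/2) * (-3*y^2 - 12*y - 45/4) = -3*y^5 - 105*y^4/4 - 183*y^3/4 + 585*y^2/16 + 675*y/8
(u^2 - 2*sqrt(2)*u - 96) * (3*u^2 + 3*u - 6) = 3*u^4 - 6*sqrt(2)*u^3 + 3*u^3 - 294*u^2 - 6*sqrt(2)*u^2 - 288*u + 12*sqrt(2)*u + 576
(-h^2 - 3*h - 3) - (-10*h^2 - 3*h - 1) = 9*h^2 - 2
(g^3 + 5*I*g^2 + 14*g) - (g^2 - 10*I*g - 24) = g^3 - g^2 + 5*I*g^2 + 14*g + 10*I*g + 24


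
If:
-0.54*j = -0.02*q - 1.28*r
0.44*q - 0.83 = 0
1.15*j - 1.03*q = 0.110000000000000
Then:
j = 1.79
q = 1.89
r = 0.72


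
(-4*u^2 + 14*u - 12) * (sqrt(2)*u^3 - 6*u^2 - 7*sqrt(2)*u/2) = -4*sqrt(2)*u^5 + 14*sqrt(2)*u^4 + 24*u^4 - 84*u^3 + 2*sqrt(2)*u^3 - 49*sqrt(2)*u^2 + 72*u^2 + 42*sqrt(2)*u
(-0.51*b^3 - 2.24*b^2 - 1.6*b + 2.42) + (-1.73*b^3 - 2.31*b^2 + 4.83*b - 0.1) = -2.24*b^3 - 4.55*b^2 + 3.23*b + 2.32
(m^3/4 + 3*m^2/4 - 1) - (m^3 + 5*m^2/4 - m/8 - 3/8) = -3*m^3/4 - m^2/2 + m/8 - 5/8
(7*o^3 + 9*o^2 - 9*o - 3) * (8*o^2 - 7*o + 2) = 56*o^5 + 23*o^4 - 121*o^3 + 57*o^2 + 3*o - 6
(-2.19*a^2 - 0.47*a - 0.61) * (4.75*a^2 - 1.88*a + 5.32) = -10.4025*a^4 + 1.8847*a^3 - 13.6647*a^2 - 1.3536*a - 3.2452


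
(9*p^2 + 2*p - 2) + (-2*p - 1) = 9*p^2 - 3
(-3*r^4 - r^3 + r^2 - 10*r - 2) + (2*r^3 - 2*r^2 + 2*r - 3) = -3*r^4 + r^3 - r^2 - 8*r - 5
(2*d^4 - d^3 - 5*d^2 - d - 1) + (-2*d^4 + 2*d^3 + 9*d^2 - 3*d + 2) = d^3 + 4*d^2 - 4*d + 1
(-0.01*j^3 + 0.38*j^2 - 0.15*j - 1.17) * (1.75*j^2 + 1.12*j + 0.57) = -0.0175*j^5 + 0.6538*j^4 + 0.1574*j^3 - 1.9989*j^2 - 1.3959*j - 0.6669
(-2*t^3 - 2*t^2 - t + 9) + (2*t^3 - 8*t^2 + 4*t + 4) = -10*t^2 + 3*t + 13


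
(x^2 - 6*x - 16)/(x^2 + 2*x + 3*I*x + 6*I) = (x - 8)/(x + 3*I)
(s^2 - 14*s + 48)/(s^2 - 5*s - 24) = (s - 6)/(s + 3)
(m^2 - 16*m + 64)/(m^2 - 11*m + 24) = (m - 8)/(m - 3)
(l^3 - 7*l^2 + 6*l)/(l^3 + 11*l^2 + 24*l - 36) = l*(l - 6)/(l^2 + 12*l + 36)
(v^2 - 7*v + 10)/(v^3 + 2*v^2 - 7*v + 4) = (v^2 - 7*v + 10)/(v^3 + 2*v^2 - 7*v + 4)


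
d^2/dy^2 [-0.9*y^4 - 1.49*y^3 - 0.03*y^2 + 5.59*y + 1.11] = -10.8*y^2 - 8.94*y - 0.06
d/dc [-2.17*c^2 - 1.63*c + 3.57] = -4.34*c - 1.63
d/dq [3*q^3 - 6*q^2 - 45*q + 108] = 9*q^2 - 12*q - 45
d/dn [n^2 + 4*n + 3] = 2*n + 4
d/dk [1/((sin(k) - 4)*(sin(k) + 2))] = 2*(1 - sin(k))*cos(k)/((sin(k) - 4)^2*(sin(k) + 2)^2)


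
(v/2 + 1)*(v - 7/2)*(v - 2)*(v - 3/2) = v^4/2 - 5*v^3/2 + 5*v^2/8 + 10*v - 21/2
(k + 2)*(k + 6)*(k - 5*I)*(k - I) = k^4 + 8*k^3 - 6*I*k^3 + 7*k^2 - 48*I*k^2 - 40*k - 72*I*k - 60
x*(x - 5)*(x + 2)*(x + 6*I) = x^4 - 3*x^3 + 6*I*x^3 - 10*x^2 - 18*I*x^2 - 60*I*x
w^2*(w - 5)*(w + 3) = w^4 - 2*w^3 - 15*w^2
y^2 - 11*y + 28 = (y - 7)*(y - 4)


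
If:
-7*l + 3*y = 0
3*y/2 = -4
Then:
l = -8/7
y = -8/3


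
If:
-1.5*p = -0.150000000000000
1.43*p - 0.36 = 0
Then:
No Solution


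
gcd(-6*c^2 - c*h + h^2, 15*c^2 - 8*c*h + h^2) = 3*c - h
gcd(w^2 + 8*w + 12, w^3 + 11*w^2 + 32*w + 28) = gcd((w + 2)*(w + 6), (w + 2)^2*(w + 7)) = w + 2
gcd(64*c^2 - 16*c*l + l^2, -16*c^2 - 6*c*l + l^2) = 8*c - l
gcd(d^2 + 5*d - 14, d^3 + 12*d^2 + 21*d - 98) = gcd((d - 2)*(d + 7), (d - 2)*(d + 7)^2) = d^2 + 5*d - 14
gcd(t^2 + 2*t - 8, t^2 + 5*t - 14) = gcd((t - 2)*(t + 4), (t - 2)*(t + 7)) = t - 2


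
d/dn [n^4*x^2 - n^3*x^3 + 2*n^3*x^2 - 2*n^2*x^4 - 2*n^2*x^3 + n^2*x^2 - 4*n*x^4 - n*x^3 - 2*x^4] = x^2*(4*n^3 - 3*n^2*x + 6*n^2 - 4*n*x^2 - 4*n*x + 2*n - 4*x^2 - x)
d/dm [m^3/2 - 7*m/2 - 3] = 3*m^2/2 - 7/2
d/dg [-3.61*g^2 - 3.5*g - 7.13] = -7.22*g - 3.5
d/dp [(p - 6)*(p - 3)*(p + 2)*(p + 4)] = 4*p^3 - 9*p^2 - 56*p + 36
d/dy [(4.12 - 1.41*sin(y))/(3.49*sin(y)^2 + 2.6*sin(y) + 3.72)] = (4.9209*sin(y)^2 - 28.7576*sin(y) - 15.9572)*cos(y)/(12.1801*sin(y)^4 + 18.148*sin(y)^3 + 32.7256*sin(y)^2 + 19.344*sin(y) + 13.8384)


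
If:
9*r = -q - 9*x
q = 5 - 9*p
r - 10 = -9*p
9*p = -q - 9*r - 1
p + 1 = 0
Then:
No Solution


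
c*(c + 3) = c^2 + 3*c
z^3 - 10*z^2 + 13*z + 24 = (z - 8)*(z - 3)*(z + 1)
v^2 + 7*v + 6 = (v + 1)*(v + 6)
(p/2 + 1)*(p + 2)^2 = p^3/2 + 3*p^2 + 6*p + 4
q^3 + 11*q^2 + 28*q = q*(q + 4)*(q + 7)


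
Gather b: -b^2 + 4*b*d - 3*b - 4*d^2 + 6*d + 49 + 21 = -b^2 + b*(4*d - 3) - 4*d^2 + 6*d + 70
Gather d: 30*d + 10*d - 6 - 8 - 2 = 40*d - 16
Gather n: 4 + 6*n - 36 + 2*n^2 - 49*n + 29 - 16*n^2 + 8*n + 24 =-14*n^2 - 35*n + 21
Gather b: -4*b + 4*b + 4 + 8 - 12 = 0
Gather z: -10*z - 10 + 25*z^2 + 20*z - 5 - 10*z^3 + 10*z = -10*z^3 + 25*z^2 + 20*z - 15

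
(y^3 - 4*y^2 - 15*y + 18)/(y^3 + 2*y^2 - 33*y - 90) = (y - 1)/(y + 5)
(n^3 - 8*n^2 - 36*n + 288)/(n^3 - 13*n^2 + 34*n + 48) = (n + 6)/(n + 1)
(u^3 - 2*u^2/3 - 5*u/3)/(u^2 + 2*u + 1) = u*(3*u - 5)/(3*(u + 1))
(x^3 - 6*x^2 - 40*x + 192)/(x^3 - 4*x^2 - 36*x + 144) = (x - 8)/(x - 6)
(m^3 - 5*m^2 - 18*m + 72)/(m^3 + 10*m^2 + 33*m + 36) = (m^2 - 9*m + 18)/(m^2 + 6*m + 9)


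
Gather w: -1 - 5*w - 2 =-5*w - 3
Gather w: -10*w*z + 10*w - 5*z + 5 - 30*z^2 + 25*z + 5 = w*(10 - 10*z) - 30*z^2 + 20*z + 10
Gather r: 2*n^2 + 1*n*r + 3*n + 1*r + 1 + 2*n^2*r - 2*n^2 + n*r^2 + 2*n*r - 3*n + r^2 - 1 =r^2*(n + 1) + r*(2*n^2 + 3*n + 1)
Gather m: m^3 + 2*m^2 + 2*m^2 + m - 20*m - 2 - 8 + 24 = m^3 + 4*m^2 - 19*m + 14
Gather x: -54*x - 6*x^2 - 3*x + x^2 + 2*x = -5*x^2 - 55*x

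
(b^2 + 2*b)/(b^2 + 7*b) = (b + 2)/(b + 7)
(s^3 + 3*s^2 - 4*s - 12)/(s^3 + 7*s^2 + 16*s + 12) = (s - 2)/(s + 2)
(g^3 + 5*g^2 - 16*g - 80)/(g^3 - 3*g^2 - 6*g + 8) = (g^2 + 9*g + 20)/(g^2 + g - 2)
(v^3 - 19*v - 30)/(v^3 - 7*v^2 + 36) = (v^2 - 2*v - 15)/(v^2 - 9*v + 18)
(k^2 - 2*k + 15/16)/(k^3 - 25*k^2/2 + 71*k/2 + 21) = (16*k^2 - 32*k + 15)/(8*(2*k^3 - 25*k^2 + 71*k + 42))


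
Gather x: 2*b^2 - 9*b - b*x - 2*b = 2*b^2 - b*x - 11*b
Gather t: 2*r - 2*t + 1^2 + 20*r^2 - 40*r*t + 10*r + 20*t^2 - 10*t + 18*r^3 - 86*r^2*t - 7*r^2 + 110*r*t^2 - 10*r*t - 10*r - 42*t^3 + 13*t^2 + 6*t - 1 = 18*r^3 + 13*r^2 + 2*r - 42*t^3 + t^2*(110*r + 33) + t*(-86*r^2 - 50*r - 6)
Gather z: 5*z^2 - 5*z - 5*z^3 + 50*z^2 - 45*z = -5*z^3 + 55*z^2 - 50*z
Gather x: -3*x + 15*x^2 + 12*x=15*x^2 + 9*x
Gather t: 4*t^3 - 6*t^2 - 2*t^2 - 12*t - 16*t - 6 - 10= 4*t^3 - 8*t^2 - 28*t - 16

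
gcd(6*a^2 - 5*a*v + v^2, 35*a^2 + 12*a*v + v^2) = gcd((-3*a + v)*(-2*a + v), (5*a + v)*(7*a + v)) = 1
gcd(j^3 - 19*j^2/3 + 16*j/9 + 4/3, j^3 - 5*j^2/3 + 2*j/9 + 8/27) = j^2 - j/3 - 2/9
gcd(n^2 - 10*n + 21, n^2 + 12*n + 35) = 1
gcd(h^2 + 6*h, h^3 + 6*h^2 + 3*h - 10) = 1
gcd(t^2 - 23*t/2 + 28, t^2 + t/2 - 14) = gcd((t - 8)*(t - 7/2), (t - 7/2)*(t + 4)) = t - 7/2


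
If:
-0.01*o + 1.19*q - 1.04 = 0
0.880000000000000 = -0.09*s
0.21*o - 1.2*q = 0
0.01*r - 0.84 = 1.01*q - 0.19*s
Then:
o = 5.25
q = 0.92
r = 362.50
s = -9.78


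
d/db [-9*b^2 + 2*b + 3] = 2 - 18*b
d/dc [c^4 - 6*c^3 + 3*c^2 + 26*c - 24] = 4*c^3 - 18*c^2 + 6*c + 26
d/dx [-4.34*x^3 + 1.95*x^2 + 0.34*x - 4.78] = -13.02*x^2 + 3.9*x + 0.34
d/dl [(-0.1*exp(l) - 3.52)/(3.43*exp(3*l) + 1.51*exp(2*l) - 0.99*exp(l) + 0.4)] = (0.686*exp(3*l) + 36.3718*exp(2*l) + 10.6304*exp(l) - 3.5248)*exp(l)/(11.7649*exp(6*l) + 10.3586*exp(5*l) - 4.5113*exp(4*l) - 0.2458*exp(3*l) + 2.1881*exp(2*l) - 0.792*exp(l) + 0.16)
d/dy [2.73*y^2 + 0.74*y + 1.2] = 5.46*y + 0.74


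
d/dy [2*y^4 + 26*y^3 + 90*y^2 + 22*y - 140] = 8*y^3 + 78*y^2 + 180*y + 22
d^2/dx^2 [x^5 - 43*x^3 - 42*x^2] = 20*x^3 - 258*x - 84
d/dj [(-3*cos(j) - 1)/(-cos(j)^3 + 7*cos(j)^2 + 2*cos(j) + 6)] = (6*cos(j)^3 - 18*cos(j)^2 - 14*cos(j) + 16)*sin(j)/(-cos(j)^3 + 7*cos(j)^2 + 2*cos(j) + 6)^2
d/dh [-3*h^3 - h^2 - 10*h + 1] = -9*h^2 - 2*h - 10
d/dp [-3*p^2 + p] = 1 - 6*p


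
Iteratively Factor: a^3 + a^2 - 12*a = (a + 4)*(a^2 - 3*a) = (a - 3)*(a + 4)*(a)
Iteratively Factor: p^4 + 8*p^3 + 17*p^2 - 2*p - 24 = (p + 2)*(p^3 + 6*p^2 + 5*p - 12) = (p + 2)*(p + 3)*(p^2 + 3*p - 4) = (p + 2)*(p + 3)*(p + 4)*(p - 1)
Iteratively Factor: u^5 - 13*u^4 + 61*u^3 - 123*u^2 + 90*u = (u - 3)*(u^4 - 10*u^3 + 31*u^2 - 30*u) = (u - 5)*(u - 3)*(u^3 - 5*u^2 + 6*u) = (u - 5)*(u - 3)^2*(u^2 - 2*u) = u*(u - 5)*(u - 3)^2*(u - 2)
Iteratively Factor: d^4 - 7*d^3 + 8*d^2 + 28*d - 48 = (d - 3)*(d^3 - 4*d^2 - 4*d + 16) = (d - 3)*(d - 2)*(d^2 - 2*d - 8) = (d - 3)*(d - 2)*(d + 2)*(d - 4)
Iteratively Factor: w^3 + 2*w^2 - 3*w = (w)*(w^2 + 2*w - 3) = w*(w - 1)*(w + 3)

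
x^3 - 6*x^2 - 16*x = x*(x - 8)*(x + 2)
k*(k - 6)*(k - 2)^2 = k^4 - 10*k^3 + 28*k^2 - 24*k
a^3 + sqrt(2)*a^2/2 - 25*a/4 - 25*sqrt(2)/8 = (a - 5/2)*(a + 5/2)*(a + sqrt(2)/2)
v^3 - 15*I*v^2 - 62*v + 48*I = (v - 8*I)*(v - 6*I)*(v - I)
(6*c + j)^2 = 36*c^2 + 12*c*j + j^2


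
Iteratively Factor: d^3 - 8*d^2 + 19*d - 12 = (d - 4)*(d^2 - 4*d + 3) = (d - 4)*(d - 3)*(d - 1)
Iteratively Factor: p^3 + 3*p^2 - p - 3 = (p - 1)*(p^2 + 4*p + 3) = (p - 1)*(p + 1)*(p + 3)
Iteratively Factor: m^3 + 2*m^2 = (m)*(m^2 + 2*m) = m^2*(m + 2)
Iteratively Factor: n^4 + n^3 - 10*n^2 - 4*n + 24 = (n - 2)*(n^3 + 3*n^2 - 4*n - 12) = (n - 2)^2*(n^2 + 5*n + 6) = (n - 2)^2*(n + 2)*(n + 3)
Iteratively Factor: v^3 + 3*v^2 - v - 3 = (v - 1)*(v^2 + 4*v + 3) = (v - 1)*(v + 1)*(v + 3)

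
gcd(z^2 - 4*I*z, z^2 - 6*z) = z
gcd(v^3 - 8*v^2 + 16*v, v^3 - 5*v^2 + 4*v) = v^2 - 4*v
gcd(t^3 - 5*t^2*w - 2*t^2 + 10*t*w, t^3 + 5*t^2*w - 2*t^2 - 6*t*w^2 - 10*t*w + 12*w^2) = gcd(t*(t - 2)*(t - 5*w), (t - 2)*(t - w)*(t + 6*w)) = t - 2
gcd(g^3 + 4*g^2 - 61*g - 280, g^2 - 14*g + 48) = g - 8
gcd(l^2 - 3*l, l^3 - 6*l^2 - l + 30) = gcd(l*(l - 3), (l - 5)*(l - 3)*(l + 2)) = l - 3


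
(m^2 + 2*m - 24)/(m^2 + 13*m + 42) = (m - 4)/(m + 7)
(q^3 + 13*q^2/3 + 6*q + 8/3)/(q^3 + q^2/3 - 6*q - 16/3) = (3*q + 4)/(3*q - 8)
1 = 1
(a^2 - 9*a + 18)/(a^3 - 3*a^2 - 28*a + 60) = (a - 3)/(a^2 + 3*a - 10)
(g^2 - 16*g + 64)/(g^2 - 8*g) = (g - 8)/g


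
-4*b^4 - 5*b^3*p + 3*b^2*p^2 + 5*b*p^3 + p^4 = (-b + p)*(b + p)^2*(4*b + p)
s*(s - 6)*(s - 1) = s^3 - 7*s^2 + 6*s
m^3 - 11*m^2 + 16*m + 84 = (m - 7)*(m - 6)*(m + 2)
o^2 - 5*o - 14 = (o - 7)*(o + 2)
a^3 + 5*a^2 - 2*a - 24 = (a - 2)*(a + 3)*(a + 4)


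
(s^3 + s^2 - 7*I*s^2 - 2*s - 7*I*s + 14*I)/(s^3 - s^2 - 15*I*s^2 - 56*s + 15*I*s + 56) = (s + 2)/(s - 8*I)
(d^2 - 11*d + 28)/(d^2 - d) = (d^2 - 11*d + 28)/(d*(d - 1))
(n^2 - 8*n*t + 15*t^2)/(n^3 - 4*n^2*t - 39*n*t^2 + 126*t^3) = (-n + 5*t)/(-n^2 + n*t + 42*t^2)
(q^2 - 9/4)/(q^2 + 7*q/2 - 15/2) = (q + 3/2)/(q + 5)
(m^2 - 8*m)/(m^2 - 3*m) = (m - 8)/(m - 3)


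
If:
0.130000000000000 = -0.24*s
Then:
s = -0.54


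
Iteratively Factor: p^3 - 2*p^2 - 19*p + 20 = (p - 1)*(p^2 - p - 20) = (p - 1)*(p + 4)*(p - 5)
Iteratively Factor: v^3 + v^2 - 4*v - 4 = (v + 1)*(v^2 - 4) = (v + 1)*(v + 2)*(v - 2)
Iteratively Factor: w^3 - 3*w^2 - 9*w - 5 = (w + 1)*(w^2 - 4*w - 5) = (w + 1)^2*(w - 5)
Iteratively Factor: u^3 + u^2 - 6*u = (u + 3)*(u^2 - 2*u) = (u - 2)*(u + 3)*(u)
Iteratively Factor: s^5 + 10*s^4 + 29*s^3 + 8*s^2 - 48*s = (s + 4)*(s^4 + 6*s^3 + 5*s^2 - 12*s) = (s + 4)^2*(s^3 + 2*s^2 - 3*s) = (s + 3)*(s + 4)^2*(s^2 - s) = s*(s + 3)*(s + 4)^2*(s - 1)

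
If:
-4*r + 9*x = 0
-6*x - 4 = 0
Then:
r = -3/2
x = -2/3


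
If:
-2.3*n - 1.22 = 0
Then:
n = -0.53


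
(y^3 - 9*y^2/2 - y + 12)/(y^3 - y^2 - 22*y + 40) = (y + 3/2)/(y + 5)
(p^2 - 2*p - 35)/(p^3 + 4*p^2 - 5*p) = (p - 7)/(p*(p - 1))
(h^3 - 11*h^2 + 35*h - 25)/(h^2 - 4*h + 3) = (h^2 - 10*h + 25)/(h - 3)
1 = 1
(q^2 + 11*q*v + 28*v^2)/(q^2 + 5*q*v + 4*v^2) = (q + 7*v)/(q + v)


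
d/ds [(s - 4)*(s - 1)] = 2*s - 5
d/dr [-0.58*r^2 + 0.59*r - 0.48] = 0.59 - 1.16*r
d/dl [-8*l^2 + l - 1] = 1 - 16*l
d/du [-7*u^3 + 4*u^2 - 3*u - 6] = -21*u^2 + 8*u - 3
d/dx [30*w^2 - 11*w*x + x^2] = -11*w + 2*x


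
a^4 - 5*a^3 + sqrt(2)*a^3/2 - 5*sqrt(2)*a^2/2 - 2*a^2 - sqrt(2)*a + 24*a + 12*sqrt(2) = (a - 4)*(a - 3)*(a + 2)*(a + sqrt(2)/2)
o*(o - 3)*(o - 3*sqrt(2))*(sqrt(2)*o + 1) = sqrt(2)*o^4 - 5*o^3 - 3*sqrt(2)*o^3 - 3*sqrt(2)*o^2 + 15*o^2 + 9*sqrt(2)*o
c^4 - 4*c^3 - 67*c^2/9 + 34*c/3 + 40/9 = (c - 5)*(c - 4/3)*(c + 1/3)*(c + 2)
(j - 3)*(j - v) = j^2 - j*v - 3*j + 3*v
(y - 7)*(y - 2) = y^2 - 9*y + 14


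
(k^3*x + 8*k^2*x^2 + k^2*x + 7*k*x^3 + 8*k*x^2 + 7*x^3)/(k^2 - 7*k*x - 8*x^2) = x*(-k^2 - 7*k*x - k - 7*x)/(-k + 8*x)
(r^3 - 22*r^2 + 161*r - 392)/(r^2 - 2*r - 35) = (r^2 - 15*r + 56)/(r + 5)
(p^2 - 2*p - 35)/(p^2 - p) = (p^2 - 2*p - 35)/(p*(p - 1))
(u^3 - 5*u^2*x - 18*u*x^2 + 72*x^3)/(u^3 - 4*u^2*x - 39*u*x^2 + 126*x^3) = (-u^2 + 2*u*x + 24*x^2)/(-u^2 + u*x + 42*x^2)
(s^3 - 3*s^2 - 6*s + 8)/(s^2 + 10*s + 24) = (s^3 - 3*s^2 - 6*s + 8)/(s^2 + 10*s + 24)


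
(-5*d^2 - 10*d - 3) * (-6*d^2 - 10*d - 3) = 30*d^4 + 110*d^3 + 133*d^2 + 60*d + 9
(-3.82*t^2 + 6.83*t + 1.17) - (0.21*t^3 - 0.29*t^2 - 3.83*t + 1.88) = -0.21*t^3 - 3.53*t^2 + 10.66*t - 0.71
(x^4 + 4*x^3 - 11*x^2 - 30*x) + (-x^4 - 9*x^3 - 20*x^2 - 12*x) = -5*x^3 - 31*x^2 - 42*x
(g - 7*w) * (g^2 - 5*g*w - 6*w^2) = g^3 - 12*g^2*w + 29*g*w^2 + 42*w^3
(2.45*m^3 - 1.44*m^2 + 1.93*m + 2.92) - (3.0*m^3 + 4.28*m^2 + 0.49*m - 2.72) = -0.55*m^3 - 5.72*m^2 + 1.44*m + 5.64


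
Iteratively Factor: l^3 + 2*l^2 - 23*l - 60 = (l + 4)*(l^2 - 2*l - 15) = (l + 3)*(l + 4)*(l - 5)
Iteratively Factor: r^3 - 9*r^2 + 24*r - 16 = (r - 4)*(r^2 - 5*r + 4) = (r - 4)*(r - 1)*(r - 4)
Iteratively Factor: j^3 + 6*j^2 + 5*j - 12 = (j - 1)*(j^2 + 7*j + 12) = (j - 1)*(j + 4)*(j + 3)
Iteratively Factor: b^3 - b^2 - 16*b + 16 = (b + 4)*(b^2 - 5*b + 4) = (b - 4)*(b + 4)*(b - 1)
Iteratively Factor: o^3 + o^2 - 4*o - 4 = (o + 1)*(o^2 - 4) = (o - 2)*(o + 1)*(o + 2)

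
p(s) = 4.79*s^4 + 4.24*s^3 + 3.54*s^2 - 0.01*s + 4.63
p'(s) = 19.16*s^3 + 12.72*s^2 + 7.08*s - 0.01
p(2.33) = 218.63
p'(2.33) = 327.90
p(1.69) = 74.26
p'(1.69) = 140.77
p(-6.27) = 6501.70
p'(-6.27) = -4267.13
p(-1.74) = 36.94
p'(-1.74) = -74.75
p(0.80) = 11.02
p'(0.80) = 23.60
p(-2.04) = 66.34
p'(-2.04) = -124.18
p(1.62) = 64.92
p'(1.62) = 126.30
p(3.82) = 1312.57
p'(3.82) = 1280.69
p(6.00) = 7255.69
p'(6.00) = 4638.95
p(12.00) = 107166.43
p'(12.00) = 35025.11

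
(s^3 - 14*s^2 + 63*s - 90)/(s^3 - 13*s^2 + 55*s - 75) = (s - 6)/(s - 5)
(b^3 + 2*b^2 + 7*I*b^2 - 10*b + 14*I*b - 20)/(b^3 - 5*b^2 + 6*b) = (b^3 + b^2*(2 + 7*I) + 2*b*(-5 + 7*I) - 20)/(b*(b^2 - 5*b + 6))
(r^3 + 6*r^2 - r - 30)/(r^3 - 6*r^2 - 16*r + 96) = (r^3 + 6*r^2 - r - 30)/(r^3 - 6*r^2 - 16*r + 96)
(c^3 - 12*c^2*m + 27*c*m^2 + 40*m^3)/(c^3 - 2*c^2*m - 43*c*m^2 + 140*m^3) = (c^2 - 7*c*m - 8*m^2)/(c^2 + 3*c*m - 28*m^2)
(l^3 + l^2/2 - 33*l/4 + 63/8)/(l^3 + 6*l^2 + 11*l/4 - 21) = (l - 3/2)/(l + 4)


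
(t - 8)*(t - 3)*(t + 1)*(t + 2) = t^4 - 8*t^3 - 7*t^2 + 50*t + 48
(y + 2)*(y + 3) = y^2 + 5*y + 6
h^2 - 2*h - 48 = (h - 8)*(h + 6)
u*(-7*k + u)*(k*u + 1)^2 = -7*k^3*u^3 + k^2*u^4 - 14*k^2*u^2 + 2*k*u^3 - 7*k*u + u^2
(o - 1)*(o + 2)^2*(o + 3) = o^4 + 6*o^3 + 9*o^2 - 4*o - 12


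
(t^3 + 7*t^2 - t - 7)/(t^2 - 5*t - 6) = (t^2 + 6*t - 7)/(t - 6)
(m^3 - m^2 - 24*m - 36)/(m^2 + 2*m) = m - 3 - 18/m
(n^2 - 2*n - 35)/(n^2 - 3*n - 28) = (n + 5)/(n + 4)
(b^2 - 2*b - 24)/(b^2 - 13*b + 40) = (b^2 - 2*b - 24)/(b^2 - 13*b + 40)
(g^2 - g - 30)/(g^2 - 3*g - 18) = (g + 5)/(g + 3)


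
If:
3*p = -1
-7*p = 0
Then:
No Solution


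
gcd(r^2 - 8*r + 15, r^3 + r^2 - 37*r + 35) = r - 5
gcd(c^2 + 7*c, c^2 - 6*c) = c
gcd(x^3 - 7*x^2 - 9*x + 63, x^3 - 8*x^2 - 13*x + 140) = x - 7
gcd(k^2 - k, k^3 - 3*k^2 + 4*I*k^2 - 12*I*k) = k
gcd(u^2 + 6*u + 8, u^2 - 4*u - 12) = u + 2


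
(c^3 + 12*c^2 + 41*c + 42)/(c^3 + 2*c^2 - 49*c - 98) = (c + 3)/(c - 7)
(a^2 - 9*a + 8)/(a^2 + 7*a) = (a^2 - 9*a + 8)/(a*(a + 7))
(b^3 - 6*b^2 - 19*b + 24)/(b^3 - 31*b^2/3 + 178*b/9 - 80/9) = 9*(b^2 + 2*b - 3)/(9*b^2 - 21*b + 10)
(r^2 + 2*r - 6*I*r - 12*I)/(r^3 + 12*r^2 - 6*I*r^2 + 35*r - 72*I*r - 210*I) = (r + 2)/(r^2 + 12*r + 35)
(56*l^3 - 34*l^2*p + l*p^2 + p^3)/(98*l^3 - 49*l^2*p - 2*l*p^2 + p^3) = (-4*l + p)/(-7*l + p)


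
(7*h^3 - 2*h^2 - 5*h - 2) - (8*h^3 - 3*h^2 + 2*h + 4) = -h^3 + h^2 - 7*h - 6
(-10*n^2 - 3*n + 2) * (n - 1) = -10*n^3 + 7*n^2 + 5*n - 2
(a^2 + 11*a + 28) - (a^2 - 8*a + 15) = 19*a + 13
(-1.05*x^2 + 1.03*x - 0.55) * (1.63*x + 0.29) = -1.7115*x^3 + 1.3744*x^2 - 0.5978*x - 0.1595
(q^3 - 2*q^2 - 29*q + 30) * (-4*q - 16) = -4*q^4 - 8*q^3 + 148*q^2 + 344*q - 480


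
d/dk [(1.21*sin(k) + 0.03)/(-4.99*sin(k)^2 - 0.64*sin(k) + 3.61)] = (6.0379*sin(k)^2 + 0.2994*sin(k) + 4.3873)*cos(k)/(24.9001*sin(k)^4 + 6.3872*sin(k)^3 - 35.6182*sin(k)^2 - 4.6208*sin(k) + 13.0321)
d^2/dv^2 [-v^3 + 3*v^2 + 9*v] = 6 - 6*v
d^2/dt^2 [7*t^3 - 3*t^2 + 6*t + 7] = 42*t - 6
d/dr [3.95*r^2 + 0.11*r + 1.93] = 7.9*r + 0.11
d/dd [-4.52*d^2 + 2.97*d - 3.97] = 2.97 - 9.04*d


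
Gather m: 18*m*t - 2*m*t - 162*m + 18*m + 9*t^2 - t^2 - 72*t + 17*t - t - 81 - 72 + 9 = m*(16*t - 144) + 8*t^2 - 56*t - 144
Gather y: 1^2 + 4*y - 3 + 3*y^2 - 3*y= 3*y^2 + y - 2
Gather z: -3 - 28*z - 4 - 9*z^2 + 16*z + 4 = -9*z^2 - 12*z - 3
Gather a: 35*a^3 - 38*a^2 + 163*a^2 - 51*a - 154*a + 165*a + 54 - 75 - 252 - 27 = 35*a^3 + 125*a^2 - 40*a - 300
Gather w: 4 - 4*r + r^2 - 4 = r^2 - 4*r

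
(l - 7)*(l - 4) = l^2 - 11*l + 28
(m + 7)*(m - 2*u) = m^2 - 2*m*u + 7*m - 14*u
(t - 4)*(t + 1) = t^2 - 3*t - 4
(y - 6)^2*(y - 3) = y^3 - 15*y^2 + 72*y - 108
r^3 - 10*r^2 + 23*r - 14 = (r - 7)*(r - 2)*(r - 1)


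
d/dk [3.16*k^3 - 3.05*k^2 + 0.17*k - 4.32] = 9.48*k^2 - 6.1*k + 0.17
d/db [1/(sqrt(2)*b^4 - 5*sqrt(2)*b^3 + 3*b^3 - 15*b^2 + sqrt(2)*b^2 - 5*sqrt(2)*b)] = (-4*sqrt(2)*b^3 - 9*b^2 + 15*sqrt(2)*b^2 - 2*sqrt(2)*b + 30*b + 5*sqrt(2))/(b^2*(sqrt(2)*b^3 - 5*sqrt(2)*b^2 + 3*b^2 - 15*b + sqrt(2)*b - 5*sqrt(2))^2)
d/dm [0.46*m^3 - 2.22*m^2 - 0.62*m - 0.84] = 1.38*m^2 - 4.44*m - 0.62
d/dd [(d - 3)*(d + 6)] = 2*d + 3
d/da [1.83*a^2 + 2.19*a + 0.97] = 3.66*a + 2.19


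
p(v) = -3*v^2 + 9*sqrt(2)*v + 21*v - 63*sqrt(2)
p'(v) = -6*v + 9*sqrt(2) + 21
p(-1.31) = -138.43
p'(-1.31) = 41.59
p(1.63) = -42.09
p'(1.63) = 23.95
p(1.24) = -51.89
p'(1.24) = 26.29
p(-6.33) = -422.80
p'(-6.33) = 71.71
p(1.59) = -43.05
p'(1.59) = 24.19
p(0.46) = -74.22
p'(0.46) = 30.97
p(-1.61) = -151.17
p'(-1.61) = 43.39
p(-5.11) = -339.78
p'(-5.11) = 64.39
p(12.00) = -116.36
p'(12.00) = -38.27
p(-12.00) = -925.83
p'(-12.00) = 105.73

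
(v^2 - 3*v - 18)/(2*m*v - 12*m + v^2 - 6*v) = (v + 3)/(2*m + v)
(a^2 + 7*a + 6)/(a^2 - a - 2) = (a + 6)/(a - 2)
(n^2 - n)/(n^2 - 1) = n/(n + 1)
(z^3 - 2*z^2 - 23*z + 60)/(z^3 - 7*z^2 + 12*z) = (z + 5)/z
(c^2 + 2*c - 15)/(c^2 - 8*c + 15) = (c + 5)/(c - 5)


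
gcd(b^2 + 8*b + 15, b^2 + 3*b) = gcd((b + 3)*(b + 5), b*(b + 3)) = b + 3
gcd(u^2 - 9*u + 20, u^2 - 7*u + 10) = u - 5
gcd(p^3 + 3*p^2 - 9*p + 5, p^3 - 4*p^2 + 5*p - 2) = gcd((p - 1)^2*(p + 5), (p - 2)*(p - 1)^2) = p^2 - 2*p + 1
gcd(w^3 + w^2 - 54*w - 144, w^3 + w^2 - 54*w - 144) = w^3 + w^2 - 54*w - 144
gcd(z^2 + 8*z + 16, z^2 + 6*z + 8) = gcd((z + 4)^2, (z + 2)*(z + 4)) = z + 4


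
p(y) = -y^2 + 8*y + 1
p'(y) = 8 - 2*y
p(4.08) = 16.99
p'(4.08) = -0.16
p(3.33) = 16.55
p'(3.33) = 1.34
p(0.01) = 1.08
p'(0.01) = 7.98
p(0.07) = 1.56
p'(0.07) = 7.86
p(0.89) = 7.33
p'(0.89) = 6.22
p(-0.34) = -1.84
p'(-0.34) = 8.68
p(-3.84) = -44.47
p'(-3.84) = 15.68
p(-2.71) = -28.02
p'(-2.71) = 13.42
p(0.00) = 1.00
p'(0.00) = 8.00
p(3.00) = 16.00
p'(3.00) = 2.00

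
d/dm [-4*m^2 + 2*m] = 2 - 8*m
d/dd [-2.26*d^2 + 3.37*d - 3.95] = 3.37 - 4.52*d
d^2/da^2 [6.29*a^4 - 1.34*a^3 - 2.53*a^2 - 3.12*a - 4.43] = 75.48*a^2 - 8.04*a - 5.06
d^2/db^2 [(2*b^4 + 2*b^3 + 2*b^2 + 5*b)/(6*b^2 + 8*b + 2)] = 3*(6*b^6 + 24*b^5 + 38*b^4 + 37*b^3 + 6*b^2 - 13*b - 6)/(27*b^6 + 108*b^5 + 171*b^4 + 136*b^3 + 57*b^2 + 12*b + 1)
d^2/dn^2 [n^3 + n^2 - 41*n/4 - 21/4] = 6*n + 2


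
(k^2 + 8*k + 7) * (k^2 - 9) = k^4 + 8*k^3 - 2*k^2 - 72*k - 63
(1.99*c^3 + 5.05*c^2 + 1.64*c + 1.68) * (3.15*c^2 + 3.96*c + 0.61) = 6.2685*c^5 + 23.7879*c^4 + 26.3779*c^3 + 14.8669*c^2 + 7.6532*c + 1.0248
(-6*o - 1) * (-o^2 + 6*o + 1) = 6*o^3 - 35*o^2 - 12*o - 1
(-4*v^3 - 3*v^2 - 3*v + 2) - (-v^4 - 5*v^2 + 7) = v^4 - 4*v^3 + 2*v^2 - 3*v - 5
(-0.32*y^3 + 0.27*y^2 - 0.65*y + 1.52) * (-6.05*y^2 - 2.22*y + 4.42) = 1.936*y^5 - 0.9231*y^4 + 1.9187*y^3 - 6.5596*y^2 - 6.2474*y + 6.7184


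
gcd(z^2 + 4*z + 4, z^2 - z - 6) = z + 2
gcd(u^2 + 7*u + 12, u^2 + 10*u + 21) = u + 3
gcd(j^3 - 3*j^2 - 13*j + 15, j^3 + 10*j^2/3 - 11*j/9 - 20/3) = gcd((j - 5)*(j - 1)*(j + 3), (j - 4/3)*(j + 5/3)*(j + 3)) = j + 3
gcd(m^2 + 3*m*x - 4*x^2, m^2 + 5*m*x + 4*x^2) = m + 4*x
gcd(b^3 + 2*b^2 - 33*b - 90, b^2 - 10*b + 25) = 1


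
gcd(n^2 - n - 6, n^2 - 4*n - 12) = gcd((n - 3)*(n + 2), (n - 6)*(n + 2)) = n + 2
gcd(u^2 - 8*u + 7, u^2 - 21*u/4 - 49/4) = u - 7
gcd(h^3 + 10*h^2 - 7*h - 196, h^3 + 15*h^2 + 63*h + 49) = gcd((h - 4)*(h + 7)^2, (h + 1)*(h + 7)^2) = h^2 + 14*h + 49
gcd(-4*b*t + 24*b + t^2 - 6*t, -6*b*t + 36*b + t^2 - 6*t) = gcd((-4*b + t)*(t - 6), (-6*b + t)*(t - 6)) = t - 6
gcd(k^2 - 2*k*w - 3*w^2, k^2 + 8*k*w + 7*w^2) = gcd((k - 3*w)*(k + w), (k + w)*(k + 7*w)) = k + w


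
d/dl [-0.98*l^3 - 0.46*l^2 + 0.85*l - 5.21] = -2.94*l^2 - 0.92*l + 0.85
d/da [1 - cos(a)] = sin(a)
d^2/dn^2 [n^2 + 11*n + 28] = 2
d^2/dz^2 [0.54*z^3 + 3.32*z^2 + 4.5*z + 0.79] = 3.24*z + 6.64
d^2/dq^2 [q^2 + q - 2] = 2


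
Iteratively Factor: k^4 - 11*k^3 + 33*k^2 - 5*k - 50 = (k - 2)*(k^3 - 9*k^2 + 15*k + 25) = (k - 5)*(k - 2)*(k^2 - 4*k - 5) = (k - 5)^2*(k - 2)*(k + 1)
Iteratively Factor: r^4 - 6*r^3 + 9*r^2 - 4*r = (r - 1)*(r^3 - 5*r^2 + 4*r) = (r - 1)^2*(r^2 - 4*r) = r*(r - 1)^2*(r - 4)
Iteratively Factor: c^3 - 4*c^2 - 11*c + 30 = (c - 5)*(c^2 + c - 6) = (c - 5)*(c - 2)*(c + 3)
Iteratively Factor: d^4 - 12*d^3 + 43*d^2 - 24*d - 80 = (d + 1)*(d^3 - 13*d^2 + 56*d - 80) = (d - 5)*(d + 1)*(d^2 - 8*d + 16) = (d - 5)*(d - 4)*(d + 1)*(d - 4)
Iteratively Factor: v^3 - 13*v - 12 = (v - 4)*(v^2 + 4*v + 3) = (v - 4)*(v + 1)*(v + 3)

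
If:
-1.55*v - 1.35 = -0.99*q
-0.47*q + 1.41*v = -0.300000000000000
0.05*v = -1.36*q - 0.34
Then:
No Solution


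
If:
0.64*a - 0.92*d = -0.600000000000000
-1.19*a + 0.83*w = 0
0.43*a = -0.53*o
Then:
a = 0.697478991596639*w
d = 0.485202776762879*w + 0.652173913043478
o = -0.565879181861424*w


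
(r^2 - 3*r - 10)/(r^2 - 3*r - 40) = (-r^2 + 3*r + 10)/(-r^2 + 3*r + 40)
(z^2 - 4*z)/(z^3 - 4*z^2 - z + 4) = z/(z^2 - 1)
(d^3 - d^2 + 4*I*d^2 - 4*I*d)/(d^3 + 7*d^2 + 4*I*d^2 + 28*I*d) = (d - 1)/(d + 7)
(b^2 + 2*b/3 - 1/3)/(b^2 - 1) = (b - 1/3)/(b - 1)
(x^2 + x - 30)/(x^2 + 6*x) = (x - 5)/x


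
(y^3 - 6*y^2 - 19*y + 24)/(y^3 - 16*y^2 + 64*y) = (y^2 + 2*y - 3)/(y*(y - 8))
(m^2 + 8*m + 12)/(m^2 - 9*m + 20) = (m^2 + 8*m + 12)/(m^2 - 9*m + 20)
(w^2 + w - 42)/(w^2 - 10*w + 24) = (w + 7)/(w - 4)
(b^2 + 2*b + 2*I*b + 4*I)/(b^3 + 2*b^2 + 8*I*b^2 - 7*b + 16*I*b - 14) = (b + 2*I)/(b^2 + 8*I*b - 7)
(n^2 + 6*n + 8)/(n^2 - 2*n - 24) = (n + 2)/(n - 6)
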